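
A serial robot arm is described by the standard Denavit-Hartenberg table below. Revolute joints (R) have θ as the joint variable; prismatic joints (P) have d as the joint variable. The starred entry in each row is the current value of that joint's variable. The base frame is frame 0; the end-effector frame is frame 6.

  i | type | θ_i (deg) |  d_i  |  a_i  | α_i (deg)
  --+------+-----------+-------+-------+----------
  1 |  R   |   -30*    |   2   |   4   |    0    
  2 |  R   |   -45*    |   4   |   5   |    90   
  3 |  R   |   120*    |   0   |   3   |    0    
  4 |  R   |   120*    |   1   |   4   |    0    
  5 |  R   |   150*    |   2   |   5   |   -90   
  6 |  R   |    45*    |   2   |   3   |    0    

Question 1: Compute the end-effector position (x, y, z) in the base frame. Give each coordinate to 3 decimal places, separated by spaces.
after link 1: o_1 = (3.4641, -2.0000, 2.0000)
after link 2: o_2 = (4.7582, -6.8296, 6.0000)
after link 3: o_3 = (4.3700, -5.3807, 8.5981)
after link 4: o_4 = (2.8864, -3.7077, 5.1340)
after link 5: o_5 = (2.0753, -8.4079, 7.6340)
after link 6: o_6 = (4.3410, -8.6675, 10.4267)

4.341 -8.667 10.427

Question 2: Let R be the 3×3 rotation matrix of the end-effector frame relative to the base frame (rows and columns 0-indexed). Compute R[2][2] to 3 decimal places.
0.866

End-effector z-axis (col 2 of R) = (-0.1294,0.4830,0.8660)
R[2][2] = 0.8660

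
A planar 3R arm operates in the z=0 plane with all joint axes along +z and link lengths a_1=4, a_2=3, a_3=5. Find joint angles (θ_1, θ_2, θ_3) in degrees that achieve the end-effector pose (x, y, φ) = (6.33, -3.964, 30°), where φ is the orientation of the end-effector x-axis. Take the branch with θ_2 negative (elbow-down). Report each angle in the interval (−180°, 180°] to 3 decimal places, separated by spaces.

-59.997 -30.009 120.006

wrist centre = target − a_3·(cos φ, sin φ) = (1.9999, -6.4640)
cos θ_2 = (45.7828−4²−3²)/(2·4·3) = 0.8659; θ_2 = -30.0087° (elbow-down)
β = atan2(-6.4640,1.9999) = -72.8086°; ψ = atan2(-1.5004,6.5978) = -12.8116°
θ_1 = β − ψ = -59.9971°
θ_3 = φ − θ_1 − θ_2 = 120.0058° (wrapped to (-180°,180°])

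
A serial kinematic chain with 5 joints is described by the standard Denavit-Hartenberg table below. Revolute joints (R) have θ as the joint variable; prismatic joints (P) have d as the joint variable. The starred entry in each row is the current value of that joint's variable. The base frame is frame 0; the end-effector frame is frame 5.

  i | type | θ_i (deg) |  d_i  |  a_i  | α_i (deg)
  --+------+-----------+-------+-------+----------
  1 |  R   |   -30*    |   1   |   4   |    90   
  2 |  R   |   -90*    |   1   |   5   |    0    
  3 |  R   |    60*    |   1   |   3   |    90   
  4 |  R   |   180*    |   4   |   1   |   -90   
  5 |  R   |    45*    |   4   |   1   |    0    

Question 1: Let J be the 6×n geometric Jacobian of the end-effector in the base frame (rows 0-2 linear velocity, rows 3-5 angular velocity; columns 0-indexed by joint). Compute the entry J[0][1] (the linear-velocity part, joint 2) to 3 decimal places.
7.360

axis z_1 = (-0.5000,-0.8660,0.0000); lever o_n−o_1 = (0.5438,1.9954,-8.4982)
cross product → J_v[:, 1] = (7.3596,-4.2491,-0.5268)
J_ω[:, 1] = z_1
entry J[0][1] = 7.3596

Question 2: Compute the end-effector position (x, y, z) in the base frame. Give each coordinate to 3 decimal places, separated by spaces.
after link 1: o_1 = (3.4641, -2.0000, 1.0000)
after link 2: o_2 = (2.9641, -2.8660, -4.0000)
after link 3: o_3 = (4.7141, -5.0311, -5.5000)
after link 4: o_4 = (2.2321, -3.5981, -8.4641)
after link 5: o_5 = (4.0079, -0.0046, -7.4982)

4.008 -0.005 -7.498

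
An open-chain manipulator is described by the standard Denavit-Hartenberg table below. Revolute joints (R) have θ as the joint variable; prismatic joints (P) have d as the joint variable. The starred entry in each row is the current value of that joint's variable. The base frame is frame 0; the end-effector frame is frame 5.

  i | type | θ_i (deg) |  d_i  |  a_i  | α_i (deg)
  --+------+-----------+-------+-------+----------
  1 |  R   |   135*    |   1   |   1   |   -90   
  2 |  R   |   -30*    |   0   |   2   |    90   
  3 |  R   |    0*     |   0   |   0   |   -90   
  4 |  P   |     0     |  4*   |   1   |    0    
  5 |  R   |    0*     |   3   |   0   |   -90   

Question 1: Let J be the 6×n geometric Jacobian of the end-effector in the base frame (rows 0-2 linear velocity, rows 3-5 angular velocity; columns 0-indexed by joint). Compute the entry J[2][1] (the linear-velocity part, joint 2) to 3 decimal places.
axis z_1 = (-0.7071,-0.7071,0.0000); lever o_n−o_1 = (-6.7869,-3.1126,1.5000)
cross product → J_v[:, 1] = (-1.0607,1.0607,-2.5981)
J_ω[:, 1] = z_1
entry J[2][1] = -2.5981

-2.598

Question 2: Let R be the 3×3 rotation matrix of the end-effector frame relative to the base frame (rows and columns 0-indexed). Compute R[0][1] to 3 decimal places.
End-effector y-axis (col 1 of R) = (0.7071,0.7071,-0.0000)
R[0][1] = 0.7071

0.707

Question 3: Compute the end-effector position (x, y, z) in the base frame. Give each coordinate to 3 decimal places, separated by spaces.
after link 1: o_1 = (-0.7071, 0.7071, 1.0000)
after link 2: o_2 = (-1.9319, 1.9319, 2.0000)
after link 3: o_3 = (-1.9319, 1.9319, 2.0000)
after link 4: o_4 = (-5.3727, -0.2842, 2.5000)
after link 5: o_5 = (-7.4940, -2.4055, 2.5000)

-7.494 -2.406 2.500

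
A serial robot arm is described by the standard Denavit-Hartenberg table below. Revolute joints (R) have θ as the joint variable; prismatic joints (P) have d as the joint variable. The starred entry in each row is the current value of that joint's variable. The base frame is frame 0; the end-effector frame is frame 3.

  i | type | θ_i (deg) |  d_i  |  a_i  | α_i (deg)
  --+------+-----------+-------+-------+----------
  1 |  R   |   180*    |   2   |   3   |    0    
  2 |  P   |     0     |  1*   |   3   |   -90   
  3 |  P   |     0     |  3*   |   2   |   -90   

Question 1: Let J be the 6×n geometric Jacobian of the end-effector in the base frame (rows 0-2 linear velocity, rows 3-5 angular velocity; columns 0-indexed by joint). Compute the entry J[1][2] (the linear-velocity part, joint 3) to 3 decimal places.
prismatic axis z_2 = (-0.0000,-1.0000,0.0000)
J_v[:, 2] = z_2; J_ω[:, 2] = (0,0,0)
entry J[1][2] = -1.0000

-1.000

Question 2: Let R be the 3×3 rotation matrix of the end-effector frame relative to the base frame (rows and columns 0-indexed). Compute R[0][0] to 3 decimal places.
End-effector x-axis (col 0 of R) = (-1.0000,0.0000,0.0000)
R[0][0] = -1.0000

-1.000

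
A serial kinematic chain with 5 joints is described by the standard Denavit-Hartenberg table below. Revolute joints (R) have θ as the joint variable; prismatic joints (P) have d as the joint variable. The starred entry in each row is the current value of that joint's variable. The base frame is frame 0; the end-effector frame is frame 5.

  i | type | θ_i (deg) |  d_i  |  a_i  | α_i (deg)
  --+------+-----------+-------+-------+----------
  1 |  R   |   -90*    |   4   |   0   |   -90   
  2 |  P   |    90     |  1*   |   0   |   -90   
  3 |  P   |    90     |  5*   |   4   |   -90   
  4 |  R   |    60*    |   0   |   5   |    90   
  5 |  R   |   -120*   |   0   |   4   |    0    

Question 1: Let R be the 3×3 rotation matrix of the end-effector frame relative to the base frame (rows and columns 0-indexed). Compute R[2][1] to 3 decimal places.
-0.500

End-effector y-axis (col 1 of R) = (-0.4330,-0.7500,-0.5000)
R[2][1] = -0.5000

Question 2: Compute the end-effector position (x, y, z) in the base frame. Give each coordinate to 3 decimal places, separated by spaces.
-4.500 2.402 0.536

after link 1: o_1 = (0.0000, 0.0000, 4.0000)
after link 2: o_2 = (1.0000, 0.0000, 4.0000)
after link 3: o_3 = (-3.0000, 5.0000, 4.0000)
after link 4: o_4 = (-5.5000, 0.6699, 4.0000)
after link 5: o_5 = (-4.5000, 2.4019, 0.5359)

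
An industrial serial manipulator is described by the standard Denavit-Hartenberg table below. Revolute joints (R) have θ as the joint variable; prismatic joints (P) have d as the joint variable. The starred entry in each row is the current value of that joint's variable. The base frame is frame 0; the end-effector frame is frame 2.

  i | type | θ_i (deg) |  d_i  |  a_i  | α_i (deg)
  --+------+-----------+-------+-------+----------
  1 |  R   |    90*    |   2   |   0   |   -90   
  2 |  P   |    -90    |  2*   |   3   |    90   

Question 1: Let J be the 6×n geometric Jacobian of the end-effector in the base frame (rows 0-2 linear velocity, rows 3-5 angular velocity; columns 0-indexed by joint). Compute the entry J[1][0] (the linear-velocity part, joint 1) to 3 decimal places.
axis z_0 = ẑ; lever o_n−o_0 = (-2.0000,0.0000,5.0000)
cross product → J_v[:, 0] = (-0.0000,-2.0000,0.0000)
J_ω[:, 0] = z_0
entry J[1][0] = -2.0000

-2.000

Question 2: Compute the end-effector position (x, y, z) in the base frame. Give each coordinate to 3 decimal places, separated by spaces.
after link 1: o_1 = (0.0000, 0.0000, 2.0000)
after link 2: o_2 = (-2.0000, 0.0000, 5.0000)

-2.000 0.000 5.000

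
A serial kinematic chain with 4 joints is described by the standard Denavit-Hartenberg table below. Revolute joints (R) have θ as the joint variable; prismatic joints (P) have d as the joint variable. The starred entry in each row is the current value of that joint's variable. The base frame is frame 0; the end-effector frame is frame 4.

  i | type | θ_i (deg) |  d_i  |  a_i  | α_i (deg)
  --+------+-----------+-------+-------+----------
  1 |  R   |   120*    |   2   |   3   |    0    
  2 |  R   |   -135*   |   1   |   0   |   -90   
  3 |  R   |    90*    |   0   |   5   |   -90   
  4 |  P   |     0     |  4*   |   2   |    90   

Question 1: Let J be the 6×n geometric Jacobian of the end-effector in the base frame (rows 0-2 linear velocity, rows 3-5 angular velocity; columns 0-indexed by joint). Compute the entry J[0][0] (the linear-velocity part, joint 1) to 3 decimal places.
axis z_0 = ẑ; lever o_n−o_0 = (-5.3637,3.6334,-4.0000)
cross product → J_v[:, 0] = (-3.6334,-5.3637,0.0000)
J_ω[:, 0] = z_0
entry J[0][0] = -3.6334

-3.633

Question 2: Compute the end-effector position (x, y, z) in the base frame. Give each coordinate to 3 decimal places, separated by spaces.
after link 1: o_1 = (-1.5000, 2.5981, 2.0000)
after link 2: o_2 = (-1.5000, 2.5981, 3.0000)
after link 3: o_3 = (-1.5000, 2.5981, -2.0000)
after link 4: o_4 = (-5.3637, 3.6334, -4.0000)

-5.364 3.633 -4.000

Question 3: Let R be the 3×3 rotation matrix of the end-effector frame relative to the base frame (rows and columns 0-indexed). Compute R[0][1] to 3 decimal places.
-0.966

End-effector y-axis (col 1 of R) = (-0.9659,0.2588,-0.0000)
R[0][1] = -0.9659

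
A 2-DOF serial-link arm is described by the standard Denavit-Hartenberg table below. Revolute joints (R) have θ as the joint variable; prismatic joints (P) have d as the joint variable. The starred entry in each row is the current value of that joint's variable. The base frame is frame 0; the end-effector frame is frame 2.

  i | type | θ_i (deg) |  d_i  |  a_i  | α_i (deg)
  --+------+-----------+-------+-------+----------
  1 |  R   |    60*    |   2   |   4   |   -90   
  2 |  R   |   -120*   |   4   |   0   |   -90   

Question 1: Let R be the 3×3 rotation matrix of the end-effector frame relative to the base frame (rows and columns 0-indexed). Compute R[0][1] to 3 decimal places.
0.866

End-effector y-axis (col 1 of R) = (0.8660,-0.5000,-0.0000)
R[0][1] = 0.8660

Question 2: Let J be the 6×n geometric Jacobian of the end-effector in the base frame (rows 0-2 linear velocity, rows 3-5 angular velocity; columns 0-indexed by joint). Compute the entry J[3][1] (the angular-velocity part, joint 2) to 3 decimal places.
axis z_1 = (-0.8660,0.5000,0.0000); lever o_n−o_1 = (-3.4641,2.0000,0.0000)
cross product → J_v[:, 1] = (0.0000,0.0000,-0.0000)
J_ω[:, 1] = z_1
entry J[3][1] = -0.8660

-0.866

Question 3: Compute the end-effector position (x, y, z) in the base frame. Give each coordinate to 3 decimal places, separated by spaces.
-1.464 5.464 2.000

after link 1: o_1 = (2.0000, 3.4641, 2.0000)
after link 2: o_2 = (-1.4641, 5.4641, 2.0000)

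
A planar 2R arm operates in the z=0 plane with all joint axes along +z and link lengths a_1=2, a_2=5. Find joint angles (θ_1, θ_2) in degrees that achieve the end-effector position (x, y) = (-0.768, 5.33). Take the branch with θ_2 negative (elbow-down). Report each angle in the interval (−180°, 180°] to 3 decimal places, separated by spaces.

cos θ_2 = (28.9987−2²−5²)/(2·2·5) = -0.0001; θ_2 = -90.0037° (elbow-down)
β = atan2(5.3300,-0.7680) = 98.1993°; ψ = atan2(-5.0000,1.9997) = -68.2017°
θ_1 = β − ψ = 166.4011°

166.401 -90.004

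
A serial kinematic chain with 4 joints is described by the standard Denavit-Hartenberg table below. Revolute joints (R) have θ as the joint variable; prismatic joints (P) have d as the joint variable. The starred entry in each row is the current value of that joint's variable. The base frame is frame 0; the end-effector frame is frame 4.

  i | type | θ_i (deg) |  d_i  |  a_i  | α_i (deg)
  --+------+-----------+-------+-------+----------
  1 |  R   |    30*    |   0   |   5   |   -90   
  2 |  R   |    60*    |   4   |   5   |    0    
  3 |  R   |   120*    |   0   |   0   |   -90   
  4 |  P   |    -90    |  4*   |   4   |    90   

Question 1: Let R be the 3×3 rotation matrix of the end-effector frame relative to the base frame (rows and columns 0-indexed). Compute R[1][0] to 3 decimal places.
End-effector x-axis (col 0 of R) = (-0.5000,0.8660,-0.0000)
R[1][0] = 0.8660

0.866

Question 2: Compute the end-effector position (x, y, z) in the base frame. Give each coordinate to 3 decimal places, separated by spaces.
after link 1: o_1 = (4.3301, 2.5000, 0.0000)
after link 2: o_2 = (4.4952, 7.2141, -4.3301)
after link 3: o_3 = (4.4952, 7.2141, -4.3301)
after link 4: o_4 = (2.4952, 10.6782, -0.3301)

2.495 10.678 -0.330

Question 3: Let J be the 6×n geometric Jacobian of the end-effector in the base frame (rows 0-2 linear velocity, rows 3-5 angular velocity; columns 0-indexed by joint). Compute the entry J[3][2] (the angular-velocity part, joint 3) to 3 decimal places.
axis z_2 = (-0.5000,0.8660,0.0000); lever o_n−o_2 = (-2.0000,3.4641,4.0000)
cross product → J_v[:, 2] = (3.4641,2.0000,0.0000)
J_ω[:, 2] = z_2
entry J[3][2] = -0.5000

-0.500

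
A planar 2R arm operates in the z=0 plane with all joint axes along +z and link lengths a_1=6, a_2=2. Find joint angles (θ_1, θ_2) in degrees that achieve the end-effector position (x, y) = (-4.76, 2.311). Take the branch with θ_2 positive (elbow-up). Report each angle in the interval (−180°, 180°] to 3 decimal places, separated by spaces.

134.997 120.005

cos θ_2 = (27.9983−6²−2²)/(2·6·2) = -0.5001; θ_2 = 120.0046° (elbow-up)
β = atan2(2.3110,-4.7600) = 154.1032°; ψ = atan2(1.7320,4.9999) = 19.1063°
θ_1 = β − ψ = 134.9970°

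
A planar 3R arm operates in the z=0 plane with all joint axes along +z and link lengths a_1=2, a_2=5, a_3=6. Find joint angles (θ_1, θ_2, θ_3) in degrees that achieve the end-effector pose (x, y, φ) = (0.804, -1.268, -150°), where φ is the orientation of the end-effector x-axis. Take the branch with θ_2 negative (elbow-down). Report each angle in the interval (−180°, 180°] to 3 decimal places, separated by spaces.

wrist centre = target − a_3·(cos φ, sin φ) = (6.0002, 1.7320)
cos θ_2 = (39.0017−2²−5²)/(2·2·5) = 0.5001; θ_2 = -59.9945° (elbow-down)
β = atan2(1.7320,6.0002) = 16.1013°; ψ = atan2(-4.3299,4.5004) = -43.8937°
θ_1 = β − ψ = 59.9950°
θ_3 = φ − θ_1 − θ_2 = -150.0004° (wrapped to (-180°,180°])

59.995 -59.995 -150.000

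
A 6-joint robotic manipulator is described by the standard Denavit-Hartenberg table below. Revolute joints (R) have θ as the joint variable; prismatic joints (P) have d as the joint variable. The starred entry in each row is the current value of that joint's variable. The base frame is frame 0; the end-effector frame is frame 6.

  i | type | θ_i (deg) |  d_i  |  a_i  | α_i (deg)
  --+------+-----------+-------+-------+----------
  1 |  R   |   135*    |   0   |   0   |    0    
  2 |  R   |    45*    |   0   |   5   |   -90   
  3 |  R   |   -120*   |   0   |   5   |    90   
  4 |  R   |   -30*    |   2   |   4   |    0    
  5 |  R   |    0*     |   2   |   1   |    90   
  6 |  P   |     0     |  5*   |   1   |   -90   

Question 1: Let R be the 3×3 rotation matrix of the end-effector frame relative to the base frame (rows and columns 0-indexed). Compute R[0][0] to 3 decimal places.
0.433

End-effector x-axis (col 0 of R) = (0.4330,0.5000,0.7500)
R[0][0] = 0.4330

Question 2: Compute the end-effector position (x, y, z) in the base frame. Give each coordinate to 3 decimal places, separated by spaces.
2.312 7.330 4.665

after link 1: o_1 = (0.0000, 0.0000, 0.0000)
after link 2: o_2 = (-5.0000, 0.0000, 0.0000)
after link 3: o_3 = (-2.5000, 0.0000, 4.3301)
after link 4: o_4 = (0.9641, 2.0000, 6.3301)
after link 5: o_5 = (3.1292, 2.5000, 6.0801)
after link 6: o_6 = (2.3122, 7.3301, 4.6651)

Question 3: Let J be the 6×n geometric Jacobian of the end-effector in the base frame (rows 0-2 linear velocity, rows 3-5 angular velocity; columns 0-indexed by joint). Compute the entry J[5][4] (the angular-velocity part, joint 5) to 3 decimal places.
axis z_4 = (0.8660,-0.0000,-0.5000); lever o_n−o_4 = (1.3481,5.3301,-1.6651)
cross product → J_v[:, 4] = (2.6651,0.7679,4.6160)
J_ω[:, 4] = z_4
entry J[5][4] = -0.5000

-0.500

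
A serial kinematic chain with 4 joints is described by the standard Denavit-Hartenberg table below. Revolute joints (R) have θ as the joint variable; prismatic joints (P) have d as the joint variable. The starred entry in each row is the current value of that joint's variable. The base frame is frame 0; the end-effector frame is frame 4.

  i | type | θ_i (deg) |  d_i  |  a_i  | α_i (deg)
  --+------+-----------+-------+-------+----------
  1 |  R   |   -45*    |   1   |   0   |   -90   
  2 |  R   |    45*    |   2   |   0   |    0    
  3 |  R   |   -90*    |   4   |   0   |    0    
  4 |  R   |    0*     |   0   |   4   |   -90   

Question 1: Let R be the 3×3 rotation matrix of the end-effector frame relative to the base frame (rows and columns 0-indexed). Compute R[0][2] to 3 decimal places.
0.500

End-effector z-axis (col 2 of R) = (0.5000,-0.5000,-0.7071)
R[0][2] = 0.5000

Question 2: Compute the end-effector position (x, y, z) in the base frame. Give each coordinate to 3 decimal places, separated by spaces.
after link 1: o_1 = (0.0000, 0.0000, 1.0000)
after link 2: o_2 = (1.4142, 1.4142, 1.0000)
after link 3: o_3 = (4.2426, 4.2426, 1.0000)
after link 4: o_4 = (6.2426, 2.2426, 3.8284)

6.243 2.243 3.828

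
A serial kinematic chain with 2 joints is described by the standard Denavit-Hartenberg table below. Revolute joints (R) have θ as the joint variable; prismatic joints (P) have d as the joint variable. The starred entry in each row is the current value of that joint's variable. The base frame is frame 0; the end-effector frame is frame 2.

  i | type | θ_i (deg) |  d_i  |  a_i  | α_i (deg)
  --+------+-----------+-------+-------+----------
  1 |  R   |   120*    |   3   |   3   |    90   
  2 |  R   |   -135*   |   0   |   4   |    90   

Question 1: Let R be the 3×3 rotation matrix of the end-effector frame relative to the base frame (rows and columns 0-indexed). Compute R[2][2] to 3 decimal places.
End-effector z-axis (col 2 of R) = (0.3536,-0.6124,0.7071)
R[2][2] = 0.7071

0.707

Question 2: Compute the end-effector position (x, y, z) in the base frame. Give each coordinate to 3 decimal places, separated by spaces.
after link 1: o_1 = (-1.5000, 2.5981, 3.0000)
after link 2: o_2 = (-0.0858, 0.1486, 0.1716)

-0.086 0.149 0.172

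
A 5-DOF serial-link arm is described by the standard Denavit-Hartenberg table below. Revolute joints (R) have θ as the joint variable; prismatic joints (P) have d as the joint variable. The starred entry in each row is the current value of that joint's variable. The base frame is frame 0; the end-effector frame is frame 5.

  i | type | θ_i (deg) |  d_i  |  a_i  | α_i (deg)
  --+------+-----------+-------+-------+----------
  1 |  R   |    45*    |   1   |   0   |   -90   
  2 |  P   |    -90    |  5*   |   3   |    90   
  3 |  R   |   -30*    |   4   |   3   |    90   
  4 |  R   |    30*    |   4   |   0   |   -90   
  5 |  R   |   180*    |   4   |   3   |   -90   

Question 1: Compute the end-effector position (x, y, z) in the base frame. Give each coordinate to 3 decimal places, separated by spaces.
after link 1: o_1 = (0.0000, 0.0000, 1.0000)
after link 2: o_2 = (-3.5355, 3.5355, 4.0000)
after link 3: o_3 = (-5.3033, -0.3536, 6.5981)
after link 4: o_4 = (-2.8538, -2.8030, 4.5981)
after link 5: o_5 = (-5.8683, -2.5662, 0.6160)

-5.868 -2.566 0.616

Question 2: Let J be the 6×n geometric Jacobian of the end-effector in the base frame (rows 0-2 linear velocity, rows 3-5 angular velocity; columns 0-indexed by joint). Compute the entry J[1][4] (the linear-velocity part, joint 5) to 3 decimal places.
axis z_4 = (-0.7891,-0.4356,-0.4330); lever o_n−o_4 = (-3.0145,0.2368,-3.9821)
cross product → J_v[:, 4] = (1.8371,-1.8371,-1.5000)
J_ω[:, 4] = z_4
entry J[1][4] = -1.8371

-1.837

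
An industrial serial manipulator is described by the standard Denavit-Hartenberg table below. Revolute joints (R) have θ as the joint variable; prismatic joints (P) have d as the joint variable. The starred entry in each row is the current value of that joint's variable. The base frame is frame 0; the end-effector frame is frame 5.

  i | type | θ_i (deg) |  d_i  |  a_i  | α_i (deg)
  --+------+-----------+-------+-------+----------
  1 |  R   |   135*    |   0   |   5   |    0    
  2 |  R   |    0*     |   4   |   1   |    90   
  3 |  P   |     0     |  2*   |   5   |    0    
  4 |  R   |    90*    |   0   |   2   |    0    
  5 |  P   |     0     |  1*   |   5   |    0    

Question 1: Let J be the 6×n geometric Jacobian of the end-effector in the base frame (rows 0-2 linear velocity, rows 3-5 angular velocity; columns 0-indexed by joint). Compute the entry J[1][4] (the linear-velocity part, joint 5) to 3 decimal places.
prismatic axis z_4 = (0.7071,0.7071,0.0000)
J_v[:, 4] = z_4; J_ω[:, 4] = (0,0,0)
entry J[1][4] = 0.7071

0.707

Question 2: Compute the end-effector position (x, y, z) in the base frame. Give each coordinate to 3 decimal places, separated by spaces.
-5.657 9.899 11.000

after link 1: o_1 = (-3.5355, 3.5355, 0.0000)
after link 2: o_2 = (-4.2426, 4.2426, 4.0000)
after link 3: o_3 = (-6.3640, 9.1924, 4.0000)
after link 4: o_4 = (-6.3640, 9.1924, 6.0000)
after link 5: o_5 = (-5.6569, 9.8995, 11.0000)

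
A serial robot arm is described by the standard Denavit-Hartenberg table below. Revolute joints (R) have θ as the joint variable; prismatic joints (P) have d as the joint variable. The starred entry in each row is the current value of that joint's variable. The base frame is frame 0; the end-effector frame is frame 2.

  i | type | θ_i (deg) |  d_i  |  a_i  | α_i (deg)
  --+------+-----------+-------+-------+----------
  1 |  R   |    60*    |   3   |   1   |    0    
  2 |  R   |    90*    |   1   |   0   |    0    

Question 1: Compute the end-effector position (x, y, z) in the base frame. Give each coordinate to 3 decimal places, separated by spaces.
after link 1: o_1 = (0.5000, 0.8660, 3.0000)
after link 2: o_2 = (0.5000, 0.8660, 4.0000)

0.500 0.866 4.000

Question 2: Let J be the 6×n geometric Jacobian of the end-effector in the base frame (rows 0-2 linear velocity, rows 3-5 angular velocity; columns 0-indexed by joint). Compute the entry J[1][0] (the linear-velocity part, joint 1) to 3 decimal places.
0.500

axis z_0 = ẑ; lever o_n−o_0 = (0.5000,0.8660,4.0000)
cross product → J_v[:, 0] = (-0.8660,0.5000,0.0000)
J_ω[:, 0] = z_0
entry J[1][0] = 0.5000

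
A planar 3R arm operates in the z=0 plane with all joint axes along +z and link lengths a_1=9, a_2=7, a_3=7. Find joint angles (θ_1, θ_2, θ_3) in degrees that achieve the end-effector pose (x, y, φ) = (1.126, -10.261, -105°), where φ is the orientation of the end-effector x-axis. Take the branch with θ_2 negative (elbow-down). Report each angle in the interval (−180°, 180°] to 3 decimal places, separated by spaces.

0.002 -150.004 45.001

wrist centre = target − a_3·(cos φ, sin φ) = (2.9377, -3.4995)
cos θ_2 = (20.8769−9²−7²)/(2·9·7) = -0.8661; θ_2 = -150.0035° (elbow-down)
β = atan2(-3.4995,2.9377) = -49.9876°; ψ = atan2(-3.4996,2.9376) = -49.9897°
θ_1 = β − ψ = 0.0021°
θ_3 = φ − θ_1 − θ_2 = 45.0015° (wrapped to (-180°,180°])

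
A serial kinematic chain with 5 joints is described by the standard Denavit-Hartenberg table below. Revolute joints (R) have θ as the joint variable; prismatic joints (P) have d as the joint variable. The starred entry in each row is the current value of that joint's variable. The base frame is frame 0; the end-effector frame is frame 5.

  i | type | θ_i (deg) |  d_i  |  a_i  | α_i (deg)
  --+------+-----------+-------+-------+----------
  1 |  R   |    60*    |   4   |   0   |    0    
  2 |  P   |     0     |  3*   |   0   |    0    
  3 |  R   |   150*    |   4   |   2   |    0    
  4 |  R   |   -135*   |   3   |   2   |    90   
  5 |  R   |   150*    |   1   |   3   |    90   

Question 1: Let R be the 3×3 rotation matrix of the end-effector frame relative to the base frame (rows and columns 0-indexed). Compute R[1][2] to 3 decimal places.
0.483

End-effector z-axis (col 2 of R) = (0.1294,0.4830,0.8660)
R[1][2] = 0.4830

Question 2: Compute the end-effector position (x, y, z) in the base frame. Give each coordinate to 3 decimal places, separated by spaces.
after link 1: o_1 = (0.0000, 0.0000, 4.0000)
after link 2: o_2 = (0.0000, 0.0000, 7.0000)
after link 3: o_3 = (-1.7321, -1.0000, 11.0000)
after link 4: o_4 = (-1.2144, 0.9319, 14.0000)
after link 5: o_5 = (-0.9209, -1.8365, 15.5000)

-0.921 -1.837 15.500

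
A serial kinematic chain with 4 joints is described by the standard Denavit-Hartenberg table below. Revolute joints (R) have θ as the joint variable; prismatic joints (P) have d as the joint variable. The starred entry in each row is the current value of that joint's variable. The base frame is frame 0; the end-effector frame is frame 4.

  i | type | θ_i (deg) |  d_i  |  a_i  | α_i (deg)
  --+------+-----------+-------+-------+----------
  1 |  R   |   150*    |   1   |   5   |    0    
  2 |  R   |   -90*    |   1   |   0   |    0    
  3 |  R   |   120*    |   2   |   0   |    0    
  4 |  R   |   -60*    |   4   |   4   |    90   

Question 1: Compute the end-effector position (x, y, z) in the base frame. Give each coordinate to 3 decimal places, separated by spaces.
-6.330 5.964 8.000

after link 1: o_1 = (-4.3301, 2.5000, 1.0000)
after link 2: o_2 = (-4.3301, 2.5000, 2.0000)
after link 3: o_3 = (-4.3301, 2.5000, 4.0000)
after link 4: o_4 = (-6.3301, 5.9641, 8.0000)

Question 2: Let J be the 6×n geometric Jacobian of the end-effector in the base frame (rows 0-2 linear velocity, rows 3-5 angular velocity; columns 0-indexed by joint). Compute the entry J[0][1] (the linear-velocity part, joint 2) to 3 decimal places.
axis z_1 = (0.0000,0.0000,1.0000); lever o_n−o_1 = (-2.0000,3.4641,7.0000)
cross product → J_v[:, 1] = (-3.4641,-2.0000,0.0000)
J_ω[:, 1] = z_1
entry J[0][1] = -3.4641

-3.464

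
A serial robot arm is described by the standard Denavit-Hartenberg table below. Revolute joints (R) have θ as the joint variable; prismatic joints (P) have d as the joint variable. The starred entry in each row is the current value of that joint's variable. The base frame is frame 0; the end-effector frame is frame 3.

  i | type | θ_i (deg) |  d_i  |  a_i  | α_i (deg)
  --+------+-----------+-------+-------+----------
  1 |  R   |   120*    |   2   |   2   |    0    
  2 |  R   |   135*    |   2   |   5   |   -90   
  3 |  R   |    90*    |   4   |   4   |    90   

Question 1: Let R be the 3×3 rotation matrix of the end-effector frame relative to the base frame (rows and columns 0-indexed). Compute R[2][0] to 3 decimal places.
End-effector x-axis (col 0 of R) = (0.0000,-0.0000,-1.0000)
R[2][0] = -1.0000

-1.000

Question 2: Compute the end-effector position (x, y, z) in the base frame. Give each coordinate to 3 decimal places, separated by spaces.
1.570 -4.133 0.000

after link 1: o_1 = (-1.0000, 1.7321, 2.0000)
after link 2: o_2 = (-2.2941, -3.0976, 4.0000)
after link 3: o_3 = (1.5696, -4.1329, 0.0000)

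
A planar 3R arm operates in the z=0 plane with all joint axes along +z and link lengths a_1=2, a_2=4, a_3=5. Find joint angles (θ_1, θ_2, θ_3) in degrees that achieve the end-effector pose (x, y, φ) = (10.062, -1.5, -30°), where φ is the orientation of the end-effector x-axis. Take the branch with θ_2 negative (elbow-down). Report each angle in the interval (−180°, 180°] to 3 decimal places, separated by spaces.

30.010 -30.015 -29.996

wrist centre = target − a_3·(cos φ, sin φ) = (5.7319, 1.0000)
cos θ_2 = (33.8544−2²−4²)/(2·2·4) = 0.8659; θ_2 = -30.0146° (elbow-down)
β = atan2(1.0000,5.7319) = 9.8964°; ψ = atan2(-2.0009,5.4636) = -20.1138°
θ_1 = β − ψ = 30.0102°
θ_3 = φ − θ_1 − θ_2 = -29.9956° (wrapped to (-180°,180°])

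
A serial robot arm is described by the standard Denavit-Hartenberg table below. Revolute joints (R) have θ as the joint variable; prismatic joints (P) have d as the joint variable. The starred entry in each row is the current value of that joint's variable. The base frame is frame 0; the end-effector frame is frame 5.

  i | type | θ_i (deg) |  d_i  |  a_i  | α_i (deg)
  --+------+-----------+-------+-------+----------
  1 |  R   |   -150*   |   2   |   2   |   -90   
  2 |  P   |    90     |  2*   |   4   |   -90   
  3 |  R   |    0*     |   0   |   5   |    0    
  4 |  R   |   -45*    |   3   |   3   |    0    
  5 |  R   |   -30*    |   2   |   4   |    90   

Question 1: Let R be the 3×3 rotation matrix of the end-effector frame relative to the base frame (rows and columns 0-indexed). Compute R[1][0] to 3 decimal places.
End-effector x-axis (col 0 of R) = (0.4830,-0.8365,-0.2588)
R[1][0] = -0.8365

-0.837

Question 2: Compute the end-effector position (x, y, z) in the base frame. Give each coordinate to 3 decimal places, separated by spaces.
6.591 -5.415 -10.157

after link 1: o_1 = (-1.7321, -1.0000, 2.0000)
after link 2: o_2 = (-0.7321, -2.7321, -2.0000)
after link 3: o_3 = (-0.7321, -2.7321, -7.0000)
after link 4: o_4 = (2.9267, -3.0692, -9.1213)
after link 5: o_5 = (6.5906, -5.4152, -10.1566)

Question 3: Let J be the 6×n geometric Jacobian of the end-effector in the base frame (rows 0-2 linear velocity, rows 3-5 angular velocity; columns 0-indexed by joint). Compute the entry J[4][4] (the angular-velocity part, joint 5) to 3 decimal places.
axis z_4 = (0.8660,0.5000,-0.0000); lever o_n−o_4 = (3.6639,-2.3461,-1.0353)
cross product → J_v[:, 4] = (-0.5176,0.8966,-3.8637)
J_ω[:, 4] = z_4
entry J[4][4] = 0.5000

0.500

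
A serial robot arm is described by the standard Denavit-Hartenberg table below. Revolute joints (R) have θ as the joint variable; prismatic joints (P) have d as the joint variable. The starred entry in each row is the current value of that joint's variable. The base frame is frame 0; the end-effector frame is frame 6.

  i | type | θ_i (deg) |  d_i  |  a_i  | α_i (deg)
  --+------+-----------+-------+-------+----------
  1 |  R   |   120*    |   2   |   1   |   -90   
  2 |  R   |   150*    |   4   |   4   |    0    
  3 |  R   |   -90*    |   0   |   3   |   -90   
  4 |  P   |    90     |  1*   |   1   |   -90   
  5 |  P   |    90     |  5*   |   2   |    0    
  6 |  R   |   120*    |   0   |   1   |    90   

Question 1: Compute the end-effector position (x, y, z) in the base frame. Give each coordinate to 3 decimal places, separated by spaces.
-1.833 -4.558 1.982

after link 1: o_1 = (-0.5000, 0.8660, 2.0000)
after link 2: o_2 = (-2.2321, -4.1340, 0.0000)
after link 3: o_3 = (-2.9821, -2.8349, -2.5981)
after link 4: o_4 = (-1.6830, -3.0849, -3.0981)
after link 5: o_5 = (-1.2990, -3.7500, 2.2321)
after link 6: o_6 = (-1.8325, -4.5580, 1.9821)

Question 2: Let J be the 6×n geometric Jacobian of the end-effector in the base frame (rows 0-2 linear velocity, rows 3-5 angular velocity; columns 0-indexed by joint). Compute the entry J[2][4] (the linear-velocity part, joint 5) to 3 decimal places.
prismatic axis z_4 = (0.2500,-0.4330,0.8660)
J_v[:, 4] = z_4; J_ω[:, 4] = (0,0,0)
entry J[2][4] = 0.8660

0.866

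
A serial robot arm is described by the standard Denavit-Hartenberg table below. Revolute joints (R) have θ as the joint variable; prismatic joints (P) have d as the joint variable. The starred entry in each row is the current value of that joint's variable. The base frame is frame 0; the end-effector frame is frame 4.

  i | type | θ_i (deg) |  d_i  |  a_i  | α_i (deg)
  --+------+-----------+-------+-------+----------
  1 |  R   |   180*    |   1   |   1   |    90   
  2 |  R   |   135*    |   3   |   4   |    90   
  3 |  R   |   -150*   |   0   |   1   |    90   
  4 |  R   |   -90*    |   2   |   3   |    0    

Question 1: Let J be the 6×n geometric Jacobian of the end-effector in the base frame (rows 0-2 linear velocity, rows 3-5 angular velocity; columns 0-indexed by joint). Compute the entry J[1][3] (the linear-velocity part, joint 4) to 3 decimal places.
-1.500

axis z_3 = (-0.3536,0.8660,-0.3536); lever o_n−o_3 = (1.4142,1.7321,-2.8284)
cross product → J_v[:, 3] = (-1.8371,-1.5000,-1.8371)
J_ω[:, 3] = z_3
entry J[1][3] = -1.5000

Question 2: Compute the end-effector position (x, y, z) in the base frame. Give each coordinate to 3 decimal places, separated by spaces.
2.630 4.232 0.388

after link 1: o_1 = (-1.0000, 0.0000, 1.0000)
after link 2: o_2 = (1.8284, 3.0000, 3.8284)
after link 3: o_3 = (1.2161, 2.5000, 3.2161)
after link 4: o_4 = (2.6303, 4.2321, 0.3876)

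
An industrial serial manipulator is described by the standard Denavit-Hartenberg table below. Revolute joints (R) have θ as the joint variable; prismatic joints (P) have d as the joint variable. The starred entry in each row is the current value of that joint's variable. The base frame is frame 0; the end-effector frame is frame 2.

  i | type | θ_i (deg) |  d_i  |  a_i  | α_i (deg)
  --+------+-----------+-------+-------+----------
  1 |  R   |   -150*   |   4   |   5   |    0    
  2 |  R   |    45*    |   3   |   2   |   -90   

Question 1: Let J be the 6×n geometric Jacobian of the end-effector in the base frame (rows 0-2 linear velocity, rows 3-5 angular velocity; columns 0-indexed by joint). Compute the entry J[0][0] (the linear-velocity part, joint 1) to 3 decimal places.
axis z_0 = ẑ; lever o_n−o_0 = (-4.8478,-4.4319,7.0000)
cross product → J_v[:, 0] = (4.4319,-4.8478,0.0000)
J_ω[:, 0] = z_0
entry J[0][0] = 4.4319

4.432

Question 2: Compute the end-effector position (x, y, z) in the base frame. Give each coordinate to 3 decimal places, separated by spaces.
-4.848 -4.432 7.000

after link 1: o_1 = (-4.3301, -2.5000, 4.0000)
after link 2: o_2 = (-4.8478, -4.4319, 7.0000)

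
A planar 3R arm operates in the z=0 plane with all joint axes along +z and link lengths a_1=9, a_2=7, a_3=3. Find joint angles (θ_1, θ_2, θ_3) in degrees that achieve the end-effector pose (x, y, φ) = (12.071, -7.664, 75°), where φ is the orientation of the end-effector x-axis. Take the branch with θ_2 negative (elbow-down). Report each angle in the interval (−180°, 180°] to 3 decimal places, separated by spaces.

-29.998 -30.001 134.999

wrist centre = target − a_3·(cos φ, sin φ) = (11.2945, -10.5618)
cos θ_2 = (239.1178−9²−7²)/(2·9·7) = 0.8660; θ_2 = -30.0012° (elbow-down)
β = atan2(-10.5618,11.2945) = -43.0798°; ψ = atan2(-3.5001,15.0621) = -13.0822°
θ_1 = β − ψ = -29.9976°
θ_3 = φ − θ_1 − θ_2 = 134.9988° (wrapped to (-180°,180°])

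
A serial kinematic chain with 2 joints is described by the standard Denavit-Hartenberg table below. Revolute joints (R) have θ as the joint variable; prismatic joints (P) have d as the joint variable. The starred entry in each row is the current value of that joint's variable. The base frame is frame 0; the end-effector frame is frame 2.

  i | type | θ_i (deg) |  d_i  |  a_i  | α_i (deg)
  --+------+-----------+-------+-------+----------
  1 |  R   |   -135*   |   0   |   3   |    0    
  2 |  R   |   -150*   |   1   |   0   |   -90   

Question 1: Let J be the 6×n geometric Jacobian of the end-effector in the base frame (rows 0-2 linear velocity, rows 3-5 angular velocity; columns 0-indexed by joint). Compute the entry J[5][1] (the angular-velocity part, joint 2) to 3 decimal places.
axis z_1 = (0.0000,0.0000,1.0000); lever o_n−o_1 = (0.0000,0.0000,1.0000)
cross product → J_v[:, 1] = (0.0000,0.0000,0.0000)
J_ω[:, 1] = z_1
entry J[5][1] = 1.0000

1.000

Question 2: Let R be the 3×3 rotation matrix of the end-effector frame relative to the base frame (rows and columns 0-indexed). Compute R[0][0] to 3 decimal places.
End-effector x-axis (col 0 of R) = (0.2588,0.9659,0.0000)
R[0][0] = 0.2588

0.259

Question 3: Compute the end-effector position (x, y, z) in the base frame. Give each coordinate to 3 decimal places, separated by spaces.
after link 1: o_1 = (-2.1213, -2.1213, 0.0000)
after link 2: o_2 = (-2.1213, -2.1213, 1.0000)

-2.121 -2.121 1.000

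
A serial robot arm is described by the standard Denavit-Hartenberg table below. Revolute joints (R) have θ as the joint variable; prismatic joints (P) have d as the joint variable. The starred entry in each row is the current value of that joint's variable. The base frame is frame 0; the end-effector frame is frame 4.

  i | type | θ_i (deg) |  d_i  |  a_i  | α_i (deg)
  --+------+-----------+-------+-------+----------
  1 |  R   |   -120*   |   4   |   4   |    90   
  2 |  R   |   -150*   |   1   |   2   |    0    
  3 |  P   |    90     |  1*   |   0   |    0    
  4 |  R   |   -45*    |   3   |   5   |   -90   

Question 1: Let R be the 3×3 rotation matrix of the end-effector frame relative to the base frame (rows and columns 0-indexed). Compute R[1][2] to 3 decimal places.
-0.837

End-effector z-axis (col 2 of R) = (-0.4830,-0.8365,-0.2588)
R[1][2] = -0.8365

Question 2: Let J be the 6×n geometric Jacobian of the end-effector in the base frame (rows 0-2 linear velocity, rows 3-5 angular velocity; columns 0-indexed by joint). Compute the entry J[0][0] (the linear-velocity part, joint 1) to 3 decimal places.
-1.657

axis z_0 = ẑ; lever o_n−o_0 = (-4.8171,1.6566,-1.8296)
cross product → J_v[:, 0] = (-1.6566,-4.8171,0.0000)
J_ω[:, 0] = z_0
entry J[0][0] = -1.6566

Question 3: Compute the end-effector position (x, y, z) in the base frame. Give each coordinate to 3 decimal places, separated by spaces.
after link 1: o_1 = (-2.0000, -3.4641, 4.0000)
after link 2: o_2 = (-2.0000, -1.4641, 3.0000)
after link 3: o_3 = (-2.8660, -0.9641, 3.0000)
after link 4: o_4 = (-4.8171, 1.6566, -1.8296)

-4.817 1.657 -1.830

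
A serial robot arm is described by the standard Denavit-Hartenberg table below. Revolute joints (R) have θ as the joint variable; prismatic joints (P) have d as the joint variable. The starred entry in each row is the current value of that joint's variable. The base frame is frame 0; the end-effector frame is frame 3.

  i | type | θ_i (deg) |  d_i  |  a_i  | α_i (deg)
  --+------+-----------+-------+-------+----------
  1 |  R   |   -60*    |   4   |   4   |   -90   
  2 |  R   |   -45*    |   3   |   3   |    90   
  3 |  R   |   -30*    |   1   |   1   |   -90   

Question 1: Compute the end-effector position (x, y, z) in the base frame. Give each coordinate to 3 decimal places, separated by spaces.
5.178 -3.969 7.441

after link 1: o_1 = (2.0000, -3.4641, 4.0000)
after link 2: o_2 = (5.6587, -3.8012, 6.1213)
after link 3: o_3 = (5.1784, -3.9692, 7.4408)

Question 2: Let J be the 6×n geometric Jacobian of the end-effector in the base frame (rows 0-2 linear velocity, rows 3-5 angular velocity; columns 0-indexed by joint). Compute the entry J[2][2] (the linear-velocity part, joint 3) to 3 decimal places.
0.354

axis z_2 = (-0.3536,0.6124,0.7071); lever o_n−o_2 = (-0.4804,-0.1680,1.3195)
cross product → J_v[:, 2] = (0.9268,0.1268,0.3536)
J_ω[:, 2] = z_2
entry J[2][2] = 0.3536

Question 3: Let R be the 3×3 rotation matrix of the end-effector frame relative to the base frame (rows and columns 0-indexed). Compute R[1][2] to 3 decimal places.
0.127

End-effector z-axis (col 2 of R) = (0.9268,0.1268,0.3536)
R[1][2] = 0.1268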